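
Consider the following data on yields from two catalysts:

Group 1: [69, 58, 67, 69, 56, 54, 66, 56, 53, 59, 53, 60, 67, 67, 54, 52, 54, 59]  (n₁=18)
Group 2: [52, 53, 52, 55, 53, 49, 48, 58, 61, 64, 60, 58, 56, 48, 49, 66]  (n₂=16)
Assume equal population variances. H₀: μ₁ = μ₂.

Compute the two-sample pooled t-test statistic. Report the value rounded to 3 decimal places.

test statistic = 2.199

x̄₁=59.611, s₁=6.185, n₁=18
x̄₂=55.125, s₂=5.644, n₂=16
s_p² = [17·6.185² + 15·5.644²]/32 = 35.2509
SE = √(s_p²·(1/18+1/16)) = 2.0400
t = (59.611−55.125)/2.0400 = 2.1991
df = 32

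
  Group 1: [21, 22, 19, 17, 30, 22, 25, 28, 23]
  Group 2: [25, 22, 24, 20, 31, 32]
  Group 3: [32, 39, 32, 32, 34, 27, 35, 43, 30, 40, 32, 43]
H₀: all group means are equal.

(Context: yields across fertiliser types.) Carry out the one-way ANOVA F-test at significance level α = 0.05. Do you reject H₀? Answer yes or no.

Group means [23.00, 25.67, 34.92], grand mean 28.889
SSB = Σnᵢ(x̄ᵢ−x̄)² = 810.417; SSW = ΣΣ(x−x̄ᵢ)² = 548.250
MSB = 810.417/2 = 405.2083; MSW = 548.250/24 = 22.8438
F = MSB/MSW = 17.7383
df = (2, 24)
p-value (upper-tail) = 0.00002
At α=0.05: p < α → reject H₀

reject H₀: yes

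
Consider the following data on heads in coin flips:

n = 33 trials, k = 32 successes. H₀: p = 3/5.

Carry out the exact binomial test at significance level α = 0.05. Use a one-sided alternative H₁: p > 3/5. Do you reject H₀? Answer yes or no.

reject H₀: yes

Exact binomial: n=33, k=32, p₀=3/5=0.6000
P(X≥32) from Σ C(n,i)·p₀^i·(1−p₀)^(n−i)
p-value (one-sided, H₁ greater) = 0.00000
At α=0.05: p < α → reject H₀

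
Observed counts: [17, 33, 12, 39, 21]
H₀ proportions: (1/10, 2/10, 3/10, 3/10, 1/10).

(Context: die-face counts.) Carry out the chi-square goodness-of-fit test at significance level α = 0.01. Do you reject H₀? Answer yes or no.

n = 122; E_i = n·p_i = [12.20, 24.40, 36.60, 36.60, 12.20]
χ² = (17−12.20)²/12.20 + (33−24.40)²/24.40 + (12−36.60)²/36.60 + (39−36.60)²/36.60 + (21−12.20)²/12.20 = 27.9590
df = 4
p-value (upper-tail) = 0.00001
At α=0.01: p < α → reject H₀

reject H₀: yes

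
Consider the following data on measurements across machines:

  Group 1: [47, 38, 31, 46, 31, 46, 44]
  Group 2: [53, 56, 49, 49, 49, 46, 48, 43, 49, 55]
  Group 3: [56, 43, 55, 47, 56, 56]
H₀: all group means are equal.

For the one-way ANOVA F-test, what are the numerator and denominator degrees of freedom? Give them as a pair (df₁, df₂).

degrees of freedom = [2, 20]

k = 3 groups, N = 23 total
df = (k−1, N−k) = (3−1, 23−3) = (2, 20)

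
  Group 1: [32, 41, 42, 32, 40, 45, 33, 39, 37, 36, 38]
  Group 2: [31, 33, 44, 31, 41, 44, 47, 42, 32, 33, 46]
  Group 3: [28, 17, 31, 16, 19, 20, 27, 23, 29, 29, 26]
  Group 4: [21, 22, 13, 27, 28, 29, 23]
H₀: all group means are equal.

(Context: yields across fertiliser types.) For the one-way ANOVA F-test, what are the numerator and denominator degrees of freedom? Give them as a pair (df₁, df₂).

k = 4 groups, N = 40 total
df = (k−1, N−k) = (4−1, 40−4) = (3, 36)

degrees of freedom = [3, 36]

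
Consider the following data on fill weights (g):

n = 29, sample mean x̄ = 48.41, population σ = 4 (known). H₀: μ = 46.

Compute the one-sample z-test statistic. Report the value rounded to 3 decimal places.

SE = σ/√n = 4/√29 = 0.7428
z = (x̄−μ₀)/SE = (48.41−46)/0.7428 = 3.2446

test statistic = 3.245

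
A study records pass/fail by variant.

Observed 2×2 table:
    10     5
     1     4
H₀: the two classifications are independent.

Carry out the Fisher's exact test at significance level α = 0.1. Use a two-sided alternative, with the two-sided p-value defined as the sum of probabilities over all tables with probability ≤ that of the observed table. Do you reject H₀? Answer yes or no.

Margins: r₁=15, r₂=5, c₁=11, c₂=9, n=20
p_obs = C(15,10)·C(5,1)/C(20,11); sum pmf over tables with pmf ≤ p_obs
p-value (two-sided) = 0.12732
At α=0.1: p ≥ α → fail to reject H₀

reject H₀: no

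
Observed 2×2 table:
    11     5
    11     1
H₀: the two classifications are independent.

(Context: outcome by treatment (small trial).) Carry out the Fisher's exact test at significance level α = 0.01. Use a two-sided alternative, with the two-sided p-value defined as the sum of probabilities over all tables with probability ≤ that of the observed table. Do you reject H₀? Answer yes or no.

Margins: r₁=16, r₂=12, c₁=22, c₂=6, n=28
p_obs = C(16,11)·C(12,11)/C(28,22); sum pmf over tables with pmf ≤ p_obs
p-value (two-sided) = 0.19648
At α=0.01: p ≥ α → fail to reject H₀

reject H₀: no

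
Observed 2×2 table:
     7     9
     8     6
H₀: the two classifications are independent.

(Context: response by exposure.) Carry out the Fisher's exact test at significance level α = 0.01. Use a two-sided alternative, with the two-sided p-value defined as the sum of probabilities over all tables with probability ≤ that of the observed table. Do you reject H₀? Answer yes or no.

Margins: r₁=16, r₂=14, c₁=15, c₂=15, n=30
p_obs = C(16,7)·C(14,8)/C(30,15); sum pmf over tables with pmf ≤ p_obs
p-value (two-sided) = 0.71525
At α=0.01: p ≥ α → fail to reject H₀

reject H₀: no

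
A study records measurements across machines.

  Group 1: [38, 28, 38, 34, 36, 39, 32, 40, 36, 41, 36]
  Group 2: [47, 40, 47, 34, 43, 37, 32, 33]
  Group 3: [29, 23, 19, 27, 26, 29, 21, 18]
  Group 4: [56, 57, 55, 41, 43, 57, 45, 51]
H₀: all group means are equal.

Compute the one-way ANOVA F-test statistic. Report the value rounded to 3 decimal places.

test statistic = 35.110

Group means [36.18, 39.12, 24.00, 50.62], grand mean 37.371
SSB = Σnᵢ(x̄ᵢ−x̄)² = 2875.785; SSW = ΣΣ(x−x̄ᵢ)² = 846.386
MSB = 2875.785/3 = 958.5950; MSW = 846.386/31 = 27.3028
F = MSB/MSW = 35.1098
df = (3, 31)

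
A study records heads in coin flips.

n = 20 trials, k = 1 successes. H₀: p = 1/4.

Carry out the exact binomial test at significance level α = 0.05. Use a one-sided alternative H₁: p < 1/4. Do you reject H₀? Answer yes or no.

reject H₀: yes

Exact binomial: n=20, k=1, p₀=1/4=0.2500
P(X≤1) from Σ C(n,i)·p₀^i·(1−p₀)^(n−i)
p-value (one-sided, H₁ less) = 0.02431
At α=0.05: p < α → reject H₀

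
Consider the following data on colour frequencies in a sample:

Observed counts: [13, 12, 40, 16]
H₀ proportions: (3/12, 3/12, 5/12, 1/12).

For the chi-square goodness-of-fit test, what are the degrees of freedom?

degrees of freedom = 3

df = k − 1 = 4 − 1 = 3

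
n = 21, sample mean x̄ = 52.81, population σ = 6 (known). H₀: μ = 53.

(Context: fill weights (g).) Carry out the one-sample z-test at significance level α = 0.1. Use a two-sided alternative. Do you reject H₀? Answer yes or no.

reject H₀: no

SE = σ/√n = 6/√21 = 1.3093
z = (x̄−μ₀)/SE = (52.81−53)/1.3093 = -0.1451
p-value (two-sided) = 0.88462
At α=0.1: p ≥ α → fail to reject H₀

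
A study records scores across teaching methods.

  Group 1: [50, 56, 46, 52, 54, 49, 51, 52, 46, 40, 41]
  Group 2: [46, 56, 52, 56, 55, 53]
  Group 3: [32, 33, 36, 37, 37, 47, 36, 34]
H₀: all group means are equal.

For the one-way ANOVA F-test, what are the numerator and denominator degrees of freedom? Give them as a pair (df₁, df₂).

k = 3 groups, N = 25 total
df = (k−1, N−k) = (3−1, 25−3) = (2, 22)

degrees of freedom = [2, 22]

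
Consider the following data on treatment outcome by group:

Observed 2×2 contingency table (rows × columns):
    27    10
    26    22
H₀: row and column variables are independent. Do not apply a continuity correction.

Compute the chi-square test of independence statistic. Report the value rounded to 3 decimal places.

test statistic = 3.148

Row totals [37, 48], col totals [53, 32], n=85
χ² = (27−23.07)²/23.07 + (10−13.93)²/13.93 + (26−29.93)²/29.93 + (22−18.07)²/18.07 = 3.1481
df = 1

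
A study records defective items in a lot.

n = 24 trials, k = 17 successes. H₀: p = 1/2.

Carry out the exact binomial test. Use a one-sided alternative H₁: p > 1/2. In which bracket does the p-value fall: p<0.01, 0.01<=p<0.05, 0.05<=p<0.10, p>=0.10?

Exact binomial: n=24, k=17, p₀=1/2=0.5000
P(X≥17) from Σ C(n,i)·p₀^i·(1−p₀)^(n−i)
p-value (one-sided, H₁ greater) = 0.03196
→ bracket: 0.01<=p<0.05

p-value bracket: 0.01<=p<0.05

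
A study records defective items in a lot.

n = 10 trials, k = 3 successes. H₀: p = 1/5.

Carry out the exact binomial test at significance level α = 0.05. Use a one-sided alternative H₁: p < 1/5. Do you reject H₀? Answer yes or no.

Exact binomial: n=10, k=3, p₀=1/5=0.2000
P(X≤3) from Σ C(n,i)·p₀^i·(1−p₀)^(n−i)
p-value (one-sided, H₁ less) = 0.87913
At α=0.05: p ≥ α → fail to reject H₀

reject H₀: no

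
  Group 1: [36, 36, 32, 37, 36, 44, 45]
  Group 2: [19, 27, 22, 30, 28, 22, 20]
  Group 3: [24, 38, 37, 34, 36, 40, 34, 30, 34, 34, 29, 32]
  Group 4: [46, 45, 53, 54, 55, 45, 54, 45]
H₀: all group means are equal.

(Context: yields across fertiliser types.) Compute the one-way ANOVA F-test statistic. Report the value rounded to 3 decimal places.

test statistic = 42.739

Group means [38.00, 24.00, 33.50, 49.62], grand mean 36.265
SSB = Σnᵢ(x̄ᵢ−x̄)² = 2593.743; SSW = ΣΣ(x−x̄ᵢ)² = 606.875
MSB = 2593.743/3 = 864.5809; MSW = 606.875/30 = 20.2292
F = MSB/MSW = 42.7393
df = (3, 30)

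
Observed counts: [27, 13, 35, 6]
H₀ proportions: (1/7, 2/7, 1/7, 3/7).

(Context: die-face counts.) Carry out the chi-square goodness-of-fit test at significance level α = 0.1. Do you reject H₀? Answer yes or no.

reject H₀: yes

n = 81; E_i = n·p_i = [11.57, 23.14, 11.57, 34.71]
χ² = (27−11.57)²/11.57 + (13−23.14)²/23.14 + (35−11.57)²/11.57 + (6−34.71)²/34.71 = 96.2037
df = 3
p-value (upper-tail) = 0.00000
At α=0.1: p < α → reject H₀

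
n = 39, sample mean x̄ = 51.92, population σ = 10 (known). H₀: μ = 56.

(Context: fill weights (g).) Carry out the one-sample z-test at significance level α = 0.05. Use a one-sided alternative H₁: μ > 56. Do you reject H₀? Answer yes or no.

SE = σ/√n = 10/√39 = 1.6013
z = (x̄−μ₀)/SE = (51.92−56)/1.6013 = -2.5480
p-value (one-sided, H₁ greater) = 0.99458
At α=0.05: p ≥ α → fail to reject H₀

reject H₀: no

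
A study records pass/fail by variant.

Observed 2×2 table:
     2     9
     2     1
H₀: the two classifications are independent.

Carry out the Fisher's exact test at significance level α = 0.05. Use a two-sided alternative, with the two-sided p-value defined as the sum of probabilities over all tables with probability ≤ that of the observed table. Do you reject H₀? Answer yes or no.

Margins: r₁=11, r₂=3, c₁=4, c₂=10, n=14
p_obs = C(11,2)·C(3,2)/C(14,4); sum pmf over tables with pmf ≤ p_obs
p-value (two-sided) = 0.17582
At α=0.05: p ≥ α → fail to reject H₀

reject H₀: no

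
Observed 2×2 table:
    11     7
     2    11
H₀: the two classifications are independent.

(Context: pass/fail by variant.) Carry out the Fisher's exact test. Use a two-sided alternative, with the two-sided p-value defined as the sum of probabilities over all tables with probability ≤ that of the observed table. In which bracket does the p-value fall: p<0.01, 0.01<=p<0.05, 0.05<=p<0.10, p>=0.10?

p-value bracket: 0.01<=p<0.05

Margins: r₁=18, r₂=13, c₁=13, c₂=18, n=31
p_obs = C(18,11)·C(13,2)/C(31,13); sum pmf over tables with pmf ≤ p_obs
p-value (two-sided) = 0.02505
→ bracket: 0.01<=p<0.05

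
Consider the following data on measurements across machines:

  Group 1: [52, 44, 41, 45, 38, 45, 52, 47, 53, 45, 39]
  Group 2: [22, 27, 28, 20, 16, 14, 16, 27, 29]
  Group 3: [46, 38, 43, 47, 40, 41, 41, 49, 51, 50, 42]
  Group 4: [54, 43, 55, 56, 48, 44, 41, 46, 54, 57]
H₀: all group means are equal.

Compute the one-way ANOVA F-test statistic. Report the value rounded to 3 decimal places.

test statistic = 50.279

Group means [45.55, 22.11, 44.36, 49.80], grand mean 41.122
SSB = Σnᵢ(x̄ᵢ−x̄)² = 4336.629; SSW = ΣΣ(x−x̄ᵢ)² = 1063.762
MSB = 4336.629/3 = 1445.5429; MSW = 1063.762/37 = 28.7503
F = MSB/MSW = 50.2792
df = (3, 37)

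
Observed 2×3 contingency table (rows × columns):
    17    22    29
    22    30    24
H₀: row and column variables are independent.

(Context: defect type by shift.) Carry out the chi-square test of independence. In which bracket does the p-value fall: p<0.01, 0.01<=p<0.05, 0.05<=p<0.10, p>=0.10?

p-value bracket: p>=0.10

Row totals [68, 76], col totals [39, 52, 53], n=144
χ² = (17−18.42)²/18.42 + (22−24.56)²/24.56 + (29−25.03)²/25.03 + (22−20.58)²/20.58 + (30−27.44)²/27.44 + (24−27.97)²/27.97 = 1.9049
df = 2
p-value (upper-tail) = 0.38579
→ bracket: p>=0.10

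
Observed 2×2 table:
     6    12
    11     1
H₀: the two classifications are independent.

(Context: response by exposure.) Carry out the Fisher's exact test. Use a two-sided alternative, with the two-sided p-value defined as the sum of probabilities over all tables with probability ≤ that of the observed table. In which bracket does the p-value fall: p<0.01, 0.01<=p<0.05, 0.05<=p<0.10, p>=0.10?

p-value bracket: p<0.01

Margins: r₁=18, r₂=12, c₁=17, c₂=13, n=30
p_obs = C(18,6)·C(12,11)/C(30,17); sum pmf over tables with pmf ≤ p_obs
p-value (two-sided) = 0.00240
→ bracket: p<0.01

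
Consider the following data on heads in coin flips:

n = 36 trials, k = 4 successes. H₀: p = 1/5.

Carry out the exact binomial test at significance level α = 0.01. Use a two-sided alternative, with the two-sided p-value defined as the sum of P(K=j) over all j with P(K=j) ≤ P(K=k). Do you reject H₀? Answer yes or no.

reject H₀: no

Exact binomial: n=36, k=4, p₀=1/5=0.2000
P(X=j) = C(n,j)·p₀^j·(1−p₀)^(n−j); p = Σ P(X=j) over j with P(X=j) ≤ P(X=4)
p-value (two-sided) = 0.21581
At α=0.01: p ≥ α → fail to reject H₀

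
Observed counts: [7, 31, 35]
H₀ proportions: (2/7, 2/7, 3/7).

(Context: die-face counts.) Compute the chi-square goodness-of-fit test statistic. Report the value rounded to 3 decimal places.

n = 73; E_i = n·p_i = [20.86, 20.86, 31.29]
χ² = (7−20.86)²/20.86 + (31−20.86)²/20.86 + (35−31.29)²/31.29 = 14.5799
df = 2

test statistic = 14.580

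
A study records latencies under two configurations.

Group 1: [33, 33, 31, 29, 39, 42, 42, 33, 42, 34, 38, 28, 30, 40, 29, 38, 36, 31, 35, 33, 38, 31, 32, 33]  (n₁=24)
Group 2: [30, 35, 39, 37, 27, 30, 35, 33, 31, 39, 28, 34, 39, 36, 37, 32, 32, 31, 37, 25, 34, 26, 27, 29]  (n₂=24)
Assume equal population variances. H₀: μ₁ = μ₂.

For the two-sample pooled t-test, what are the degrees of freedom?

df = n₁ + n₂ − 2 = 24 + 24 − 2 = 46

degrees of freedom = 46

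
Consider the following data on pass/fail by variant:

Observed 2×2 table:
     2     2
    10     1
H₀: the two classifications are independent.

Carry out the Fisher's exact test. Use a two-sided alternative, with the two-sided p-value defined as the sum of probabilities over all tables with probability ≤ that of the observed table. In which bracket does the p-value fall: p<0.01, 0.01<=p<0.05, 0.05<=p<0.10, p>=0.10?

Margins: r₁=4, r₂=11, c₁=12, c₂=3, n=15
p_obs = C(4,2)·C(11,10)/C(15,12); sum pmf over tables with pmf ≤ p_obs
p-value (two-sided) = 0.15385
→ bracket: p>=0.10

p-value bracket: p>=0.10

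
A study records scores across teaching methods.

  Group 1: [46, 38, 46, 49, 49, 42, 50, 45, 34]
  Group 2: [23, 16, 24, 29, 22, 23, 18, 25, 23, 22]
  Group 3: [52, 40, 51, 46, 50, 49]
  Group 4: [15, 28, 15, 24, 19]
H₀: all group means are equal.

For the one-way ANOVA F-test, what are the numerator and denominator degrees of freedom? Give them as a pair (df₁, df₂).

degrees of freedom = [3, 26]

k = 4 groups, N = 30 total
df = (k−1, N−k) = (4−1, 30−4) = (3, 26)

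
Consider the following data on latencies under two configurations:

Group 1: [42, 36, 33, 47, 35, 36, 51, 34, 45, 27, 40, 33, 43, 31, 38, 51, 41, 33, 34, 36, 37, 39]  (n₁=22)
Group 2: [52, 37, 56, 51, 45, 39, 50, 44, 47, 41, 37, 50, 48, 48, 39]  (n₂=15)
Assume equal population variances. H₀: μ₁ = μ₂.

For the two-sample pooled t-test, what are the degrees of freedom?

df = n₁ + n₂ − 2 = 22 + 15 − 2 = 35

degrees of freedom = 35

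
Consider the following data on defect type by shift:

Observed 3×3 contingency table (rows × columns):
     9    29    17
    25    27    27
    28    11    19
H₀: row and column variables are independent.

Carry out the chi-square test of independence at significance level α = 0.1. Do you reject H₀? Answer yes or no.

reject H₀: yes

Row totals [55, 79, 58], col totals [62, 67, 63], n=192
χ² = (9−17.76)²/17.76 + (29−19.19)²/19.19 + (17−18.05)²/18.05 + (25−25.51)²/25.51 + (27−27.57)²/27.57 + (27−25.92)²/25.92 + (28−18.73)²/18.73 + (11−20.24)²/20.24 + (19−19.03)²/19.03 = 18.2671
df = 4
p-value (upper-tail) = 0.00109
At α=0.1: p < α → reject H₀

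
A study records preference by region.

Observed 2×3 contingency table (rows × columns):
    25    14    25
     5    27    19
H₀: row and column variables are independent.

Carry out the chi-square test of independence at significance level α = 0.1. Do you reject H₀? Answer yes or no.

reject H₀: yes

Row totals [64, 51], col totals [30, 41, 44], n=115
χ² = (25−16.70)²/16.70 + (14−22.82)²/22.82 + (25−24.49)²/24.49 + (5−13.30)²/13.30 + (27−18.18)²/18.18 + (19−19.51)²/19.51 = 17.0214
df = 2
p-value (upper-tail) = 0.00020
At α=0.1: p < α → reject H₀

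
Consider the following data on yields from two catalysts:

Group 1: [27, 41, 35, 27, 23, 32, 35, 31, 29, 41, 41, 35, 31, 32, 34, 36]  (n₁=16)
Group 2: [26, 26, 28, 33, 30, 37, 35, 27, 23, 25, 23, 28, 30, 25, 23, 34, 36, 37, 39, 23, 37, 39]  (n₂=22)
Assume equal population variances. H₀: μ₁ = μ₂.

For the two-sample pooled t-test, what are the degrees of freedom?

df = n₁ + n₂ − 2 = 16 + 22 − 2 = 36

degrees of freedom = 36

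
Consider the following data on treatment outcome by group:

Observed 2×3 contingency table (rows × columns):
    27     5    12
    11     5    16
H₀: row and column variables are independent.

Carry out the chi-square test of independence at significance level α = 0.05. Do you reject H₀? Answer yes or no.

Row totals [44, 32], col totals [38, 10, 28], n=76
χ² = (27−22.00)²/22.00 + (5−5.79)²/5.79 + (12−16.21)²/16.21 + (11−16.00)²/16.00 + (5−4.21)²/4.21 + (16−11.79)²/11.79 = 5.5519
df = 2
p-value (upper-tail) = 0.06229
At α=0.05: p ≥ α → fail to reject H₀

reject H₀: no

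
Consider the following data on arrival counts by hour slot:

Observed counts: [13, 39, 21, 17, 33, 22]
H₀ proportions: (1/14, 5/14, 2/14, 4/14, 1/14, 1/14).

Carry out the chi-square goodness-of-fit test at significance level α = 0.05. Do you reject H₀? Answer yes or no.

n = 145; E_i = n·p_i = [10.36, 51.79, 20.71, 41.43, 10.36, 10.36]
χ² = (13−10.36)²/10.36 + (39−51.79)²/51.79 + (21−20.71)²/20.71 + (17−41.43)²/41.43 + (33−10.36)²/10.36 + (22−10.36)²/10.36 = 80.8297
df = 5
p-value (upper-tail) = 0.00000
At α=0.05: p < α → reject H₀

reject H₀: yes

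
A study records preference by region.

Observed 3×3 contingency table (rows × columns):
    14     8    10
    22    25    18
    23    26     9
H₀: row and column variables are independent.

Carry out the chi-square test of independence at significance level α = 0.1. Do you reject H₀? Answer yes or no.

reject H₀: no

Row totals [32, 65, 58], col totals [59, 59, 37], n=155
χ² = (14−12.18)²/12.18 + (8−12.18)²/12.18 + (10−7.64)²/7.64 + (22−24.74)²/24.74 + (25−24.74)²/24.74 + (18−15.52)²/15.52 + (23−22.08)²/22.08 + (26−22.08)²/22.08 + (9−13.85)²/13.85 = 5.5718
df = 4
p-value (upper-tail) = 0.23349
At α=0.1: p ≥ α → fail to reject H₀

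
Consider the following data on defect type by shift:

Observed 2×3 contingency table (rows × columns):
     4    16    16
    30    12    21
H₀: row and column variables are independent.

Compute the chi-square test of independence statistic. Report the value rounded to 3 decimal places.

test statistic = 14.872

Row totals [36, 63], col totals [34, 28, 37], n=99
χ² = (4−12.36)²/12.36 + (16−10.18)²/10.18 + (16−13.45)²/13.45 + (30−21.64)²/21.64 + (12−17.82)²/17.82 + (21−23.55)²/23.55 = 14.8720
df = 2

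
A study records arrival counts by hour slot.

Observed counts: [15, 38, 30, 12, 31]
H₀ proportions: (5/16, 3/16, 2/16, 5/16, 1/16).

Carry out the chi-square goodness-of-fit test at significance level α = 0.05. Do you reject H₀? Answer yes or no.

n = 126; E_i = n·p_i = [39.38, 23.62, 15.75, 39.38, 7.88]
χ² = (15−39.38)²/39.38 + (38−23.62)²/23.62 + (30−15.75)²/15.75 + (12−39.38)²/39.38 + (31−7.88)²/7.88 = 123.6677
df = 4
p-value (upper-tail) = 0.00000
At α=0.05: p < α → reject H₀

reject H₀: yes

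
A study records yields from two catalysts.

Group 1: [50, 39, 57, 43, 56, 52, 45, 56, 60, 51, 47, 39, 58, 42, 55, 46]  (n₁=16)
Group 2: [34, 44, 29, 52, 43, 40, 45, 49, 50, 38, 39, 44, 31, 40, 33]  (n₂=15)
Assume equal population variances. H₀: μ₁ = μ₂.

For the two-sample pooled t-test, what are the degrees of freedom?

df = n₁ + n₂ − 2 = 16 + 15 − 2 = 29

degrees of freedom = 29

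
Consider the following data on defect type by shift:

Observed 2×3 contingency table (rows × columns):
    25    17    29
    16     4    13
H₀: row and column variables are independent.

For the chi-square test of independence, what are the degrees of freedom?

degrees of freedom = 2

df = (r−1)(c−1) = (2−1)·(3−1) = 2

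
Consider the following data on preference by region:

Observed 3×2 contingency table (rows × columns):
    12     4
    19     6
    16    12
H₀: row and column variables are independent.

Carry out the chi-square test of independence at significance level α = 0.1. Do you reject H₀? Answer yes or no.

reject H₀: no

Row totals [16, 25, 28], col totals [47, 22], n=69
χ² = (12−10.90)²/10.90 + (4−5.10)²/5.10 + (19−17.03)²/17.03 + (6−7.97)²/7.97 + (16−19.07)²/19.07 + (12−8.93)²/8.93 = 2.6170
df = 2
p-value (upper-tail) = 0.27022
At α=0.1: p ≥ α → fail to reject H₀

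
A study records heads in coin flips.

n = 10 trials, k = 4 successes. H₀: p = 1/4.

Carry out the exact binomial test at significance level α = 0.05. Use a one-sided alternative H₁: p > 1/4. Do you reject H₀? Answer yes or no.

Exact binomial: n=10, k=4, p₀=1/4=0.2500
P(X≥4) from Σ C(n,i)·p₀^i·(1−p₀)^(n−i)
p-value (one-sided, H₁ greater) = 0.22412
At α=0.05: p ≥ α → fail to reject H₀

reject H₀: no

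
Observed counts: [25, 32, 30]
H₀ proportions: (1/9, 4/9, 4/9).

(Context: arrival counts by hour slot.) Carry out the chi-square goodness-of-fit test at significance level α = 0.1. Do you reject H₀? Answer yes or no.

reject H₀: yes

n = 87; E_i = n·p_i = [9.67, 38.67, 38.67]
χ² = (25−9.67)²/9.67 + (32−38.67)²/38.67 + (30−38.67)²/38.67 = 27.4138
df = 2
p-value (upper-tail) = 0.00000
At α=0.1: p < α → reject H₀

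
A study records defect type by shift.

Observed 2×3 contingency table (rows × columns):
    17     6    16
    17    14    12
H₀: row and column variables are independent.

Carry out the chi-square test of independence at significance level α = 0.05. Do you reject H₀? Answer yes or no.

reject H₀: no

Row totals [39, 43], col totals [34, 20, 28], n=82
χ² = (17−16.17)²/16.17 + (6−9.51)²/9.51 + (16−13.32)²/13.32 + (17−17.83)²/17.83 + (14−10.49)²/10.49 + (12−14.68)²/14.68 = 3.5848
df = 2
p-value (upper-tail) = 0.16656
At α=0.05: p ≥ α → fail to reject H₀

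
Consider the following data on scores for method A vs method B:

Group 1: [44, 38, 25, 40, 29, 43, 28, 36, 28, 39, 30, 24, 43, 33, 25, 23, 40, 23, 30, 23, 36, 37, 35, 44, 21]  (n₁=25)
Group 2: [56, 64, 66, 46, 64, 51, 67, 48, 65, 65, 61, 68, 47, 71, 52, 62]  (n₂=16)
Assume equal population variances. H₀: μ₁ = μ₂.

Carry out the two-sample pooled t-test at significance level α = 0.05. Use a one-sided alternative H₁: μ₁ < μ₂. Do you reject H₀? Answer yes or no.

x̄₁=32.680, s₁=7.565, n₁=25
x̄₂=59.562, s₂=8.262, n₂=16
s_p² = [24·7.565² + 15·8.262²]/39 = 61.4712
SE = √(s_p²·(1/25+1/16)) = 2.5101
t = (32.680−59.562)/2.5101 = -10.7096
df = 39
p-value (one-sided, H₁ less) = 0.00000
At α=0.05: p < α → reject H₀

reject H₀: yes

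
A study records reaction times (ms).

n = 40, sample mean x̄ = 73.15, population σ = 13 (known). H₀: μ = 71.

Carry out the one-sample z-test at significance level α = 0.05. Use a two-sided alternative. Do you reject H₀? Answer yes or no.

SE = σ/√n = 13/√40 = 2.0555
z = (x̄−μ₀)/SE = (73.15−71)/2.0555 = 1.0460
p-value (two-sided) = 0.29557
At α=0.05: p ≥ α → fail to reject H₀

reject H₀: no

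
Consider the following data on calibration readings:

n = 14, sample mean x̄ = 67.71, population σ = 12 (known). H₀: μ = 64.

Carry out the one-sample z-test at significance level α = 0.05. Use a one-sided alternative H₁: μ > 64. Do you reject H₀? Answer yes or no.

reject H₀: no

SE = σ/√n = 12/√14 = 3.2071
z = (x̄−μ₀)/SE = (67.71−64)/3.2071 = 1.1568
p-value (one-sided, H₁ greater) = 0.12368
At α=0.05: p ≥ α → fail to reject H₀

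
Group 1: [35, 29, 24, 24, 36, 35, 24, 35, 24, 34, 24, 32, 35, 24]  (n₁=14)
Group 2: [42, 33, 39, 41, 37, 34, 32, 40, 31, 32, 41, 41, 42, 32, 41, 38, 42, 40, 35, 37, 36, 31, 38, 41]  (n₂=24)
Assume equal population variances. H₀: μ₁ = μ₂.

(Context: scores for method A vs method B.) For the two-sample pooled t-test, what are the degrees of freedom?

degrees of freedom = 36

df = n₁ + n₂ − 2 = 14 + 24 − 2 = 36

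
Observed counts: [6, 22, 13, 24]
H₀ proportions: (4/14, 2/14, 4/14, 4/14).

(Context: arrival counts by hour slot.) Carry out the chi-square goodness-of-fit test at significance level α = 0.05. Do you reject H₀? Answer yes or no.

n = 65; E_i = n·p_i = [18.57, 9.29, 18.57, 18.57]
χ² = (6−18.57)²/18.57 + (22−9.29)²/9.29 + (13−18.57)²/18.57 + (24−18.57)²/18.57 = 29.1769
df = 3
p-value (upper-tail) = 0.00000
At α=0.05: p < α → reject H₀

reject H₀: yes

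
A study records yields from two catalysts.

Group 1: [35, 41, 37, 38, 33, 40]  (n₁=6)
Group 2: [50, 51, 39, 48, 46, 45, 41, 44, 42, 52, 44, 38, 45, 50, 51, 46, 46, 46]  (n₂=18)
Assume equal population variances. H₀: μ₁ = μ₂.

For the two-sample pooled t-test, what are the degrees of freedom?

degrees of freedom = 22

df = n₁ + n₂ − 2 = 6 + 18 − 2 = 22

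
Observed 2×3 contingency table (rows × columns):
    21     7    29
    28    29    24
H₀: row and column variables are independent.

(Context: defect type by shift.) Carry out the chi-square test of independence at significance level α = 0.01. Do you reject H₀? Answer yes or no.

Row totals [57, 81], col totals [49, 36, 53], n=138
χ² = (21−20.24)²/20.24 + (7−14.87)²/14.87 + (29−21.89)²/21.89 + (28−28.76)²/28.76 + (29−21.13)²/21.13 + (24−31.11)²/31.11 = 11.0773
df = 2
p-value (upper-tail) = 0.00393
At α=0.01: p < α → reject H₀

reject H₀: yes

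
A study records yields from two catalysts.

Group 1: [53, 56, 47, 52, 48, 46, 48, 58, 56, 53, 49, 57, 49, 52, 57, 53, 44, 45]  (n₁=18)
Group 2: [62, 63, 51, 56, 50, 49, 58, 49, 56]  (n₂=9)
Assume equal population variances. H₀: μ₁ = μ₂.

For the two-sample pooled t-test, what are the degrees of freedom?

degrees of freedom = 25

df = n₁ + n₂ − 2 = 18 + 9 − 2 = 25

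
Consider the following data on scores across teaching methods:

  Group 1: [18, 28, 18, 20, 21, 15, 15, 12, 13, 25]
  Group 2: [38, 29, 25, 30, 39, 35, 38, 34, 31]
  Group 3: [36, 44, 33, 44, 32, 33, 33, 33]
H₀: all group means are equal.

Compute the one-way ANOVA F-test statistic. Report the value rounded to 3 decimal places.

test statistic = 32.897

Group means [18.50, 33.22, 36.00], grand mean 28.593
SSB = Σnᵢ(x̄ᵢ−x̄)² = 1650.463; SSW = ΣΣ(x−x̄ᵢ)² = 602.056
MSB = 1650.463/2 = 825.2315; MSW = 602.056/24 = 25.0856
F = MSB/MSW = 32.8966
df = (2, 24)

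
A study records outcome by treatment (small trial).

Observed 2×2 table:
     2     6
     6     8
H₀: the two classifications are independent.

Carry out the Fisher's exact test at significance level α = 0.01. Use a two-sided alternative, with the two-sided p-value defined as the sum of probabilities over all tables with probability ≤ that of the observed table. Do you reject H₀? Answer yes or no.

Margins: r₁=8, r₂=14, c₁=8, c₂=14, n=22
p_obs = C(8,2)·C(14,6)/C(22,8); sum pmf over tables with pmf ≤ p_obs
p-value (two-sided) = 0.64940
At α=0.01: p ≥ α → fail to reject H₀

reject H₀: no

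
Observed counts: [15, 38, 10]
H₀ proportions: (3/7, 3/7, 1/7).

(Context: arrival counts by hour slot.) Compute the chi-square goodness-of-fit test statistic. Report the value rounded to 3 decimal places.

test statistic = 9.926

n = 63; E_i = n·p_i = [27.00, 27.00, 9.00]
χ² = (15−27.00)²/27.00 + (38−27.00)²/27.00 + (10−9.00)²/9.00 = 9.9259
df = 2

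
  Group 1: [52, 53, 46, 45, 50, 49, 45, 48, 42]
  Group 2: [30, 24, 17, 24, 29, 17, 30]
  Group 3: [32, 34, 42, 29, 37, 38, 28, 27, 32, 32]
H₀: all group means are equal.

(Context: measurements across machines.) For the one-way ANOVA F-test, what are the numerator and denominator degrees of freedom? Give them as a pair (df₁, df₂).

k = 3 groups, N = 26 total
df = (k−1, N−k) = (3−1, 26−3) = (2, 23)

degrees of freedom = [2, 23]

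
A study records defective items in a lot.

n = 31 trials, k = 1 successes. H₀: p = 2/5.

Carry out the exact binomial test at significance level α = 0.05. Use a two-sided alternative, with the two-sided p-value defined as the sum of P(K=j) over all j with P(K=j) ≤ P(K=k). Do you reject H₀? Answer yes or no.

reject H₀: yes

Exact binomial: n=31, k=1, p₀=2/5=0.4000
P(X=j) = C(n,j)·p₀^j·(1−p₀)^(n−j); p = Σ P(X=j) over j with P(X=j) ≤ P(X=1)
p-value (two-sided) = 0.00000
At α=0.05: p < α → reject H₀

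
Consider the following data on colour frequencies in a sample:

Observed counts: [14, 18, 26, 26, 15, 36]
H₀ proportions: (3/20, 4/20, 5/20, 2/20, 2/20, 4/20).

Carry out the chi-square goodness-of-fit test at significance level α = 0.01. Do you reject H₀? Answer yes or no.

reject H₀: yes

n = 135; E_i = n·p_i = [20.25, 27.00, 33.75, 13.50, 13.50, 27.00]
χ² = (14−20.25)²/20.25 + (18−27.00)²/27.00 + (26−33.75)²/33.75 + (26−13.50)²/13.50 + (15−13.50)²/13.50 + (36−27.00)²/27.00 = 21.4494
df = 5
p-value (upper-tail) = 0.00067
At α=0.01: p < α → reject H₀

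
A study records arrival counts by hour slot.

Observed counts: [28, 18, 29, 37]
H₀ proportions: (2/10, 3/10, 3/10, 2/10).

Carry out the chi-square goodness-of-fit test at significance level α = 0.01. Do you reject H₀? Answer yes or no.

reject H₀: yes

n = 112; E_i = n·p_i = [22.40, 33.60, 33.60, 22.40]
χ² = (28−22.40)²/22.40 + (18−33.60)²/33.60 + (29−33.60)²/33.60 + (37−22.40)²/22.40 = 18.7887
df = 3
p-value (upper-tail) = 0.00030
At α=0.01: p < α → reject H₀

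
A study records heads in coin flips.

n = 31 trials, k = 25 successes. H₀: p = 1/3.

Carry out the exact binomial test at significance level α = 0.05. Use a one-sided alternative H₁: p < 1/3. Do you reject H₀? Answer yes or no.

reject H₀: no

Exact binomial: n=31, k=25, p₀=1/3=0.3333
P(X≤25) from Σ C(n,i)·p₀^i·(1−p₀)^(n−i)
p-value (one-sided, H₁ less) = 1.00000
At α=0.05: p ≥ α → fail to reject H₀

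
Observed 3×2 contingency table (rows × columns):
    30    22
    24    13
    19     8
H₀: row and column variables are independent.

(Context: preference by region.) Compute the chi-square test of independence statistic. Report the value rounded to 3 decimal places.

test statistic = 1.312

Row totals [52, 37, 27], col totals [73, 43], n=116
χ² = (30−32.72)²/32.72 + (22−19.28)²/19.28 + (24−23.28)²/23.28 + (13−13.72)²/13.72 + (19−16.99)²/16.99 + (8−10.01)²/10.01 = 1.3116
df = 2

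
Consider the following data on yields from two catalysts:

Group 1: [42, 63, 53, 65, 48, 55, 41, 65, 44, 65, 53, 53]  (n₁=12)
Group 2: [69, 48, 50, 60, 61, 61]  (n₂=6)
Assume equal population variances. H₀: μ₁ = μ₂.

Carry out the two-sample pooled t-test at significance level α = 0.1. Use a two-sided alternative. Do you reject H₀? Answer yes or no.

x̄₁=53.917, s₁=9.030, n₁=12
x̄₂=58.167, s₂=7.834, n₂=6
s_p² = [11·9.030² + 5·7.834²]/16 = 75.2344
SE = √(s_p²·(1/12+1/6)) = 4.3369
t = (53.917−58.167)/4.3369 = -0.9800
df = 16
p-value (two-sided) = 0.34169
At α=0.1: p ≥ α → fail to reject H₀

reject H₀: no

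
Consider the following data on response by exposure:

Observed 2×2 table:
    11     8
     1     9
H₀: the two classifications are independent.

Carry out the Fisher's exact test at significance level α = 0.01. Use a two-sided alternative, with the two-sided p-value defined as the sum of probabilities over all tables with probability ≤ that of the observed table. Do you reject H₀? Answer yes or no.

Margins: r₁=19, r₂=10, c₁=12, c₂=17, n=29
p_obs = C(19,11)·C(10,1)/C(29,12); sum pmf over tables with pmf ≤ p_obs
p-value (two-sided) = 0.01909
At α=0.01: p ≥ α → fail to reject H₀

reject H₀: no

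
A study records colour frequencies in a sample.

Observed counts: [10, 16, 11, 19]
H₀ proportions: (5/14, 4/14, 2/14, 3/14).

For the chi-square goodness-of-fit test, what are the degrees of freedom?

degrees of freedom = 3

df = k − 1 = 4 − 1 = 3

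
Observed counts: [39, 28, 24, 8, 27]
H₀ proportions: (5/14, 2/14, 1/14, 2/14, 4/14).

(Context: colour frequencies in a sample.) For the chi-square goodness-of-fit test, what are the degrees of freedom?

df = k − 1 = 5 − 1 = 4

degrees of freedom = 4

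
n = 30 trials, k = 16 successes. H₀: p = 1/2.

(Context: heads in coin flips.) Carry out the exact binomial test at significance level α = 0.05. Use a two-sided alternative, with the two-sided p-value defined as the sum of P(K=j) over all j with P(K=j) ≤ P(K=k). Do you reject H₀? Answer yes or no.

Exact binomial: n=30, k=16, p₀=1/2=0.5000
P(X=j) = C(n,j)·p₀^j·(1−p₀)^(n−j); p = Σ P(X=j) over j with P(X=j) ≤ P(X=16)
p-value (two-sided) = 0.85554
At α=0.05: p ≥ α → fail to reject H₀

reject H₀: no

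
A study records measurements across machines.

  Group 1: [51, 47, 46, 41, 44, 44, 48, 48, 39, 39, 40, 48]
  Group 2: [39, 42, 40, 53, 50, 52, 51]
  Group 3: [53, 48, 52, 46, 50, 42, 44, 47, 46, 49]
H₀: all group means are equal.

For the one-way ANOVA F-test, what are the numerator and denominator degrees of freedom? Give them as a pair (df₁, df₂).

degrees of freedom = [2, 26]

k = 3 groups, N = 29 total
df = (k−1, N−k) = (3−1, 29−3) = (2, 26)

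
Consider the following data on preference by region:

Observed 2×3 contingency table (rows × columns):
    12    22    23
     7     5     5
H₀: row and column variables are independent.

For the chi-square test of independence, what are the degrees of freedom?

df = (r−1)(c−1) = (2−1)·(3−1) = 2

degrees of freedom = 2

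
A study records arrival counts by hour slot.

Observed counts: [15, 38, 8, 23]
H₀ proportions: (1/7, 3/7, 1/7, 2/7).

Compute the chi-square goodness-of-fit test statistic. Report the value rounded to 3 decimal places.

n = 84; E_i = n·p_i = [12.00, 36.00, 12.00, 24.00]
χ² = (15−12.00)²/12.00 + (38−36.00)²/36.00 + (8−12.00)²/12.00 + (23−24.00)²/24.00 = 2.2361
df = 3

test statistic = 2.236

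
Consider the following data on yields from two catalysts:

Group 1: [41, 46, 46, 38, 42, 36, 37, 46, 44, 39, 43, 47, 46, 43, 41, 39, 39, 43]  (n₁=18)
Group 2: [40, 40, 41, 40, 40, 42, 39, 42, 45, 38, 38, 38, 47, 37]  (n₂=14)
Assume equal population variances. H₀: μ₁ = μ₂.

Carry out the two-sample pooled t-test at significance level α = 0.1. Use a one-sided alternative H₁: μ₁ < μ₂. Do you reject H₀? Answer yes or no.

x̄₁=42.000, s₁=3.447, n₁=18
x̄₂=40.500, s₂=2.794, n₂=14
s_p² = [17·3.447² + 13·2.794²]/30 = 10.1167
SE = √(s_p²·(1/18+1/14)) = 1.1334
t = (42.000−40.500)/1.1334 = 1.3234
df = 30
p-value (one-sided, H₁ less) = 0.90215
At α=0.1: p ≥ α → fail to reject H₀

reject H₀: no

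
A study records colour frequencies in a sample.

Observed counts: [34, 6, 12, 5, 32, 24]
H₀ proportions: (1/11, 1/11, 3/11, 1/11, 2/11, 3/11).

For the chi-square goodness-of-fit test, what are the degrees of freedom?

degrees of freedom = 5

df = k − 1 = 6 − 1 = 5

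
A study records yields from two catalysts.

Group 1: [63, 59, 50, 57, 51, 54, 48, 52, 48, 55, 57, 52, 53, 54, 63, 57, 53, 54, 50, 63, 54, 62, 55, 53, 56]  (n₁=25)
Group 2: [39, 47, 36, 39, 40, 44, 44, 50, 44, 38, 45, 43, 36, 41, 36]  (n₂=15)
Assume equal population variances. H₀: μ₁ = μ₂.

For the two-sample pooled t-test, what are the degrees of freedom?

degrees of freedom = 38

df = n₁ + n₂ − 2 = 25 + 15 − 2 = 38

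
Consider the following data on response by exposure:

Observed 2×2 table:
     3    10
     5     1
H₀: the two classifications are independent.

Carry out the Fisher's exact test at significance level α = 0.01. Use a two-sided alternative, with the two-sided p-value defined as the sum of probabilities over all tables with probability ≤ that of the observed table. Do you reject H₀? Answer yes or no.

reject H₀: no

Margins: r₁=13, r₂=6, c₁=8, c₂=11, n=19
p_obs = C(13,3)·C(6,5)/C(19,8); sum pmf over tables with pmf ≤ p_obs
p-value (two-sided) = 0.04076
At α=0.01: p ≥ α → fail to reject H₀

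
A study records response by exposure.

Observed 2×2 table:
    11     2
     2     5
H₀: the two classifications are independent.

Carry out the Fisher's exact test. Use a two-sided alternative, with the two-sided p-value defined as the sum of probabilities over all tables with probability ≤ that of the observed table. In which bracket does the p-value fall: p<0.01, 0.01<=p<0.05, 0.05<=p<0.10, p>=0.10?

Margins: r₁=13, r₂=7, c₁=13, c₂=7, n=20
p_obs = C(13,11)·C(7,2)/C(20,13); sum pmf over tables with pmf ≤ p_obs
p-value (two-sided) = 0.02232
→ bracket: 0.01<=p<0.05

p-value bracket: 0.01<=p<0.05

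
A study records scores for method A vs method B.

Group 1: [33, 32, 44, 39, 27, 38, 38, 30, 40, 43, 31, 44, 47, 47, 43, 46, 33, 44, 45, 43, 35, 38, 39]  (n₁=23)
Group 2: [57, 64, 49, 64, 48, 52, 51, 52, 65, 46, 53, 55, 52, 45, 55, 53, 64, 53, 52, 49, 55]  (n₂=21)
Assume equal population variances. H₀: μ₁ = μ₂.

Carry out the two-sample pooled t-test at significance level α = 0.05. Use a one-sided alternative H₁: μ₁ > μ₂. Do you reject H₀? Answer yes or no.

reject H₀: no

x̄₁=39.087, s₁=5.900, n₁=23
x̄₂=54.000, s₂=5.882, n₂=21
s_p² = [22·5.900² + 20·5.882²]/42 = 34.7101
SE = √(s_p²·(1/23+1/21)) = 1.7782
t = (39.087−54.000)/1.7782 = -8.3866
df = 42
p-value (one-sided, H₁ greater) = 1.00000
At α=0.05: p ≥ α → fail to reject H₀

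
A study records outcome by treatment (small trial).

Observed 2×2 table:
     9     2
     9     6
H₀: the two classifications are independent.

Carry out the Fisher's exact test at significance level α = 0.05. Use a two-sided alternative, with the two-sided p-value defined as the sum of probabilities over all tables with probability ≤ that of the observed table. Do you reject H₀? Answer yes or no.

reject H₀: no

Margins: r₁=11, r₂=15, c₁=18, c₂=8, n=26
p_obs = C(11,9)·C(15,9)/C(26,18); sum pmf over tables with pmf ≤ p_obs
p-value (two-sided) = 0.39451
At α=0.05: p ≥ α → fail to reject H₀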